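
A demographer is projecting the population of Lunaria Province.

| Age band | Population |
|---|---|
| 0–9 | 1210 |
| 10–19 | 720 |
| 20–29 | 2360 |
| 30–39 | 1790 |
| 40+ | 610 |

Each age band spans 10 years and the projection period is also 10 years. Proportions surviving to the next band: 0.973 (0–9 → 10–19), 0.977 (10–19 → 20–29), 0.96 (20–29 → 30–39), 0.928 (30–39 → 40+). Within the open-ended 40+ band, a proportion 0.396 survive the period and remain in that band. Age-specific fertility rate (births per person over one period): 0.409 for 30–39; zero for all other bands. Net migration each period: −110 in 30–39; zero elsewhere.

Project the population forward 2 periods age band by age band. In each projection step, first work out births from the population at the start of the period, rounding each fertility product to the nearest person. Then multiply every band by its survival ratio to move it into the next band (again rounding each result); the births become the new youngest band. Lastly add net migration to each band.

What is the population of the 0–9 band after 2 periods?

Period 1.
Births: 1790 * 0.409 = 732
10–19: 1210 * 0.973 = 1177
20–29: 720 * 0.977 = 703
30–39: 2360 * 0.96 = 2266
40+: 1790 * 0.928 + 610 * 0.396 = 1661 + 242 = 1903
Net migration: 30–39 − 110 → 2156
End of period: [732, 1177, 703, 2156, 1903]
Period 2.
Births: 2156 * 0.409 = 882
10–19: 732 * 0.973 = 712
20–29: 1177 * 0.977 = 1150
30–39: 703 * 0.96 = 675
40+: 2156 * 0.928 + 1903 * 0.396 = 2001 + 754 = 2755
Net migration: 30–39 − 110 → 565
End of period: [882, 712, 1150, 565, 2755]

882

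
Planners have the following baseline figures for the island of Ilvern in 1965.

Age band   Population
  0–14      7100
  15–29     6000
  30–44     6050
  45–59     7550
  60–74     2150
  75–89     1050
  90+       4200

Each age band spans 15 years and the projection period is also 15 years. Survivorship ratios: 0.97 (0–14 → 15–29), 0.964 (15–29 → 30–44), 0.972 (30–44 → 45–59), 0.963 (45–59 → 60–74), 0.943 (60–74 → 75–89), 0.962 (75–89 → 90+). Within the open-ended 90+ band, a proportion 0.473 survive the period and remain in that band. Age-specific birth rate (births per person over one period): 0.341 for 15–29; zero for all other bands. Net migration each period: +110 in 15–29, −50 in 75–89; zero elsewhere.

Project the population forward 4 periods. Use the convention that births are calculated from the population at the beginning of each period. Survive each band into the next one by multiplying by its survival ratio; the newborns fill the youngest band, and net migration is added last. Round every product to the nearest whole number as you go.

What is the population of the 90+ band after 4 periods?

— Period 1 —
Births: 6000 × 0.341 = 2046
15–29: 7100 × 0.97 = 6887
30–44: 6000 × 0.964 = 5784
45–59: 6050 × 0.972 = 5881
60–74: 7550 × 0.963 = 7271
75–89: 2150 × 0.943 = 2027
90+: 1050 × 0.962 + 4200 × 0.473 = 1010 + 1987 = 2997
Net migration: 15–29 + 110 → 6997; 75–89 − 50 → 1977
Population now: 0–14=2046, 15–29=6997, 30–44=5784, 45–59=5881, 60–74=7271, 75–89=1977, 90+=2997
— Period 2 —
Births: 6997 × 0.341 = 2386
15–29: 2046 × 0.97 = 1985
30–44: 6997 × 0.964 = 6745
45–59: 5784 × 0.972 = 5622
60–74: 5881 × 0.963 = 5663
75–89: 7271 × 0.943 = 6857
90+: 1977 × 0.962 + 2997 × 0.473 = 1902 + 1418 = 3320
Net migration: 15–29 + 110 → 2095; 75–89 − 50 → 6807
Population now: 0–14=2386, 15–29=2095, 30–44=6745, 45–59=5622, 60–74=5663, 75–89=6807, 90+=3320
— Period 3 —
Births: 2095 × 0.341 = 714
15–29: 2386 × 0.97 = 2314
30–44: 2095 × 0.964 = 2020
45–59: 6745 × 0.972 = 6556
60–74: 5622 × 0.963 = 5414
75–89: 5663 × 0.943 = 5340
90+: 6807 × 0.962 + 3320 × 0.473 = 6548 + 1570 = 8118
Net migration: 15–29 + 110 → 2424; 75–89 − 50 → 5290
Population now: 0–14=714, 15–29=2424, 30–44=2020, 45–59=6556, 60–74=5414, 75–89=5290, 90+=8118
— Period 4 —
Births: 2424 × 0.341 = 827
15–29: 714 × 0.97 = 693
30–44: 2424 × 0.964 = 2337
45–59: 2020 × 0.972 = 1963
60–74: 6556 × 0.963 = 6313
75–89: 5414 × 0.943 = 5105
90+: 5290 × 0.962 + 8118 × 0.473 = 5089 + 3840 = 8929
Net migration: 15–29 + 110 → 803; 75–89 − 50 → 5055
Population now: 0–14=827, 15–29=803, 30–44=2337, 45–59=1963, 60–74=6313, 75–89=5055, 90+=8929

8929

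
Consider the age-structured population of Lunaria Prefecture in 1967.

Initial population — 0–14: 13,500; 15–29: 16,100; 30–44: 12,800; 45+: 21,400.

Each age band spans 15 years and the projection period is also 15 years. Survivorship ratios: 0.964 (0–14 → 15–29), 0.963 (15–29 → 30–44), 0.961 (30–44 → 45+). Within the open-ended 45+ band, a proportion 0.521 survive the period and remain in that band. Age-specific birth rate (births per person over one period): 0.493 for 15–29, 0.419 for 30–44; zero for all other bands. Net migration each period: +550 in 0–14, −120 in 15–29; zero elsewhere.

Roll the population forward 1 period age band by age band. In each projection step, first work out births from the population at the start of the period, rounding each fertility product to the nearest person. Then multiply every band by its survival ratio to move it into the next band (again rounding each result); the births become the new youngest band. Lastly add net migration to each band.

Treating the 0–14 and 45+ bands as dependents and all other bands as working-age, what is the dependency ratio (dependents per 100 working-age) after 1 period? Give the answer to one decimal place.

131.3

Period 1.
Births: 16100 * 0.493 = 7937 ; 12800 * 0.419 = 5363 → 13300
15–29: 13500 * 0.964 = 13014
30–44: 16100 * 0.963 = 15504
45+: 12800 * 0.961 + 21400 * 0.521 = 12301 + 11149 = 23450
Net migration: 0–14 + 550 → 13850; 15–29 − 120 → 12894
→ [13850, 12894, 15504, 23450]
Dependents (band 0–14 + band 45+) = 13850 + 23450 = 37300; working-age = 28398; ratio = 37300/28398 × 100 = 131.3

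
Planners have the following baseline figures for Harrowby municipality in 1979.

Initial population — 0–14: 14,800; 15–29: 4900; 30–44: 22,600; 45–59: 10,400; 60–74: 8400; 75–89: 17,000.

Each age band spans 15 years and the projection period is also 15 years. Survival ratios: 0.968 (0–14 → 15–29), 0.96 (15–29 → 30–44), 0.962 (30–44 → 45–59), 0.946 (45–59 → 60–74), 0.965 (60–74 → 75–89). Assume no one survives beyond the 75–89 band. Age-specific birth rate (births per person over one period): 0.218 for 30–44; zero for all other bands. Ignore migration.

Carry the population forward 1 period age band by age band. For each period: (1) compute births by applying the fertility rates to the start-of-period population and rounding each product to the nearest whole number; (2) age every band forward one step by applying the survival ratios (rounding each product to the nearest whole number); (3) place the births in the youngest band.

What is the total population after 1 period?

63642

After projecting period 1:
Births: 22600 * 0.218 = 4927
15–29: 14800 * 0.968 = 14326
30–44: 4900 * 0.96 = 4704
45–59: 22600 * 0.962 = 21741
60–74: 10400 * 0.946 = 9838
75–89: 8400 * 0.965 = 8106
Population now: 0–14=4927, 15–29=14326, 30–44=4704, 45–59=21741, 60–74=9838, 75–89=8106
Total after period 1: 4927 + 14326 + 4704 + 21741 + 9838 + 8106 = 63642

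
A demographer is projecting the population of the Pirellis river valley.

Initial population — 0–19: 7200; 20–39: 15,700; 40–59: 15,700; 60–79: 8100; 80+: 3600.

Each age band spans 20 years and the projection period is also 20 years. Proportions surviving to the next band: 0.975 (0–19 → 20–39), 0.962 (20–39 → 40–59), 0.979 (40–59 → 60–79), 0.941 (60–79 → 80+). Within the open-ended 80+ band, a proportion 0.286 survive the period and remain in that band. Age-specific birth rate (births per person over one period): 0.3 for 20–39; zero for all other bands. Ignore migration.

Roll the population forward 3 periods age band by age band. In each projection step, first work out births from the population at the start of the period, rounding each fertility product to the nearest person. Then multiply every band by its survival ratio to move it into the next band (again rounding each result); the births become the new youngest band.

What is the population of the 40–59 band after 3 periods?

4418

Numbering the groups 1..5 from youngest to oldest:
Period 1.
Births: 15700 × 0.3 = 4710
Group 2: 7200 × 0.975 = 7020
Group 3: 15700 × 0.962 = 15103
Group 4: 15700 × 0.979 = 15370
Group 5: 8100 × 0.941 + 3600 × 0.286 = 7622 + 1030 = 8652
Giving 4710 / 7020 / 15103 / 15370 / 8652.
Period 2.
Births: 7020 × 0.3 = 2106
Group 2: 4710 × 0.975 = 4592
Group 3: 7020 × 0.962 = 6753
Group 4: 15103 × 0.979 = 14786
Group 5: 15370 × 0.941 + 8652 × 0.286 = 14463 + 2474 = 16937
Giving 2106 / 4592 / 6753 / 14786 / 16937.
Period 3.
Births: 4592 × 0.3 = 1378
Group 2: 2106 × 0.975 = 2053
Group 3: 4592 × 0.962 = 4418
Group 4: 6753 × 0.979 = 6611
Group 5: 14786 × 0.941 + 16937 × 0.286 = 13914 + 4844 = 18758
Giving 1378 / 2053 / 4418 / 6611 / 18758.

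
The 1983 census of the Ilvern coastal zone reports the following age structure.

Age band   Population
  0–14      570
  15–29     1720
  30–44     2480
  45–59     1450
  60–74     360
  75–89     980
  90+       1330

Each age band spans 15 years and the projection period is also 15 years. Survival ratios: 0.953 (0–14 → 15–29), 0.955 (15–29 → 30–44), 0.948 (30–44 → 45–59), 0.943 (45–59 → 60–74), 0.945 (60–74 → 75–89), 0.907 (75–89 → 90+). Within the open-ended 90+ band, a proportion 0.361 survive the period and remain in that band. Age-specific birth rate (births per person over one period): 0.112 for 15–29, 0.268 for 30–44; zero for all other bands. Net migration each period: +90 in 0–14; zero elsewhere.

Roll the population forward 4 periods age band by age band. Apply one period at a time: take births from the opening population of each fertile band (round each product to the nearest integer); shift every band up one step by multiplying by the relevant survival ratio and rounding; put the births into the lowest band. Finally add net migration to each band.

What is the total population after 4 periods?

6333

Let band 1 be 0–14 through band 7 = 90+.
After projecting period 1:
Births: 1720 * 0.112 = 193 ; 2480 * 0.268 = 665 — total 858
Band 2: 570 * 0.953 = 543
Band 3: 1720 * 0.955 = 1643
Band 4: 2480 * 0.948 = 2351
Band 5: 1450 * 0.943 = 1367
Band 6: 360 * 0.945 = 340
Band 7: 980 * 0.907 + 1330 * 0.361 = 889 + 480 = 1369
Net migration: Band 1 + 90 → 948
→ [948, 543, 1643, 2351, 1367, 340, 1369]
After projecting period 2:
Births: 543 * 0.112 = 61 ; 1643 * 0.268 = 440 — total 501
Band 2: 948 * 0.953 = 903
Band 3: 543 * 0.955 = 519
Band 4: 1643 * 0.948 = 1558
Band 5: 2351 * 0.943 = 2217
Band 6: 1367 * 0.945 = 1292
Band 7: 340 * 0.907 + 1369 * 0.361 = 308 + 494 = 802
Net migration: Band 1 + 90 → 591
→ [591, 903, 519, 1558, 2217, 1292, 802]
After projecting period 3:
Births: 903 * 0.112 = 101 ; 519 * 0.268 = 139 — total 240
Band 2: 591 * 0.953 = 563
Band 3: 903 * 0.955 = 862
Band 4: 519 * 0.948 = 492
Band 5: 1558 * 0.943 = 1469
Band 6: 2217 * 0.945 = 2095
Band 7: 1292 * 0.907 + 802 * 0.361 = 1172 + 290 = 1462
Net migration: Band 1 + 90 → 330
→ [330, 563, 862, 492, 1469, 2095, 1462]
After projecting period 4:
Births: 563 * 0.112 = 63 ; 862 * 0.268 = 231 — total 294
Band 2: 330 * 0.953 = 314
Band 3: 563 * 0.955 = 538
Band 4: 862 * 0.948 = 817
Band 5: 492 * 0.943 = 464
Band 6: 1469 * 0.945 = 1388
Band 7: 2095 * 0.907 + 1462 * 0.361 = 1900 + 528 = 2428
Net migration: Band 1 + 90 → 384
→ [384, 314, 538, 817, 464, 1388, 2428]
Total after period 4: 384 + 314 + 538 + 817 + 464 + 1388 + 2428 = 6333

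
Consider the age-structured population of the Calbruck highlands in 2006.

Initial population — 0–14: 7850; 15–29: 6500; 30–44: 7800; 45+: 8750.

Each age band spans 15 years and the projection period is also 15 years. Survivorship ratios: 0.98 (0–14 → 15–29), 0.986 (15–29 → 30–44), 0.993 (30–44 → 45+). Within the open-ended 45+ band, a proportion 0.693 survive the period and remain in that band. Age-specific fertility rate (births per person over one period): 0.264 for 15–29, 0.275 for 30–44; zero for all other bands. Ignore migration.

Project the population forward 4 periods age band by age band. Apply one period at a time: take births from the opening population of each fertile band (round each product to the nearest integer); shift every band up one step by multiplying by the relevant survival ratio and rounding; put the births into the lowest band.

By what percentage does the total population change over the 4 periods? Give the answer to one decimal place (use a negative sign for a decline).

[period 1]
Births: 6500 × 0.264 = 1716  |  7800 × 0.275 = 2145 ⇒ total 3861
15–29: 7850 × 0.98 = 7693
30–44: 6500 × 0.986 = 6409
45+: 7800 × 0.993 + 8750 × 0.693 = 7745 + 6064 = 13809
Population now: 0–14=3861, 15–29=7693, 30–44=6409, 45+=13809
[period 2]
Births: 7693 × 0.264 = 2031  |  6409 × 0.275 = 1762 ⇒ total 3793
15–29: 3861 × 0.98 = 3784
30–44: 7693 × 0.986 = 7585
45+: 6409 × 0.993 + 13809 × 0.693 = 6364 + 9570 = 15934
Population now: 0–14=3793, 15–29=3784, 30–44=7585, 45+=15934
[period 3]
Births: 3784 × 0.264 = 999  |  7585 × 0.275 = 2086 ⇒ total 3085
15–29: 3793 × 0.98 = 3717
30–44: 3784 × 0.986 = 3731
45+: 7585 × 0.993 + 15934 × 0.693 = 7532 + 11042 = 18574
Population now: 0–14=3085, 15–29=3717, 30–44=3731, 45+=18574
[period 4]
Births: 3717 × 0.264 = 981  |  3731 × 0.275 = 1026 ⇒ total 2007
15–29: 3085 × 0.98 = 3023
30–44: 3717 × 0.986 = 3665
45+: 3731 × 0.993 + 18574 × 0.693 = 3705 + 12872 = 16577
Population now: 0–14=2007, 15–29=3023, 30–44=3665, 45+=16577
Total: 30900 → 25272; change = -5628; percentage change = -18.2%

-18.2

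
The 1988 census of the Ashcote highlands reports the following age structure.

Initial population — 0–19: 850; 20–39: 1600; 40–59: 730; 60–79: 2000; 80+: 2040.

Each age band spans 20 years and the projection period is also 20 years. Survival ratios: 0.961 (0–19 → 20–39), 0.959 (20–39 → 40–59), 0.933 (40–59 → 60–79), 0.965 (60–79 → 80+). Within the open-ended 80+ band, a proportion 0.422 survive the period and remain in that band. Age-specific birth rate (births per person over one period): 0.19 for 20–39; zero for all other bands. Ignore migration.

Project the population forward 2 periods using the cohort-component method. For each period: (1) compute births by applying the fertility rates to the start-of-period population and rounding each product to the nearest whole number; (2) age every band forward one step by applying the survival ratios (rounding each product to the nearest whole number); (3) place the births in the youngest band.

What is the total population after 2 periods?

Call the bands 1 to 5, youngest first.
After projecting period 1:
Births: 1600 × 0.19 = 304
Band 2: 850 × 0.961 = 817
Band 3: 1600 × 0.959 = 1534
Band 4: 730 × 0.933 = 681
Band 5: 2000 × 0.965 + 2040 × 0.422 = 1930 + 861 = 2791
Population now: 0–19=304, 20–39=817, 40–59=1534, 60–79=681, 80+=2791
After projecting period 2:
Births: 817 × 0.19 = 155
Band 2: 304 × 0.961 = 292
Band 3: 817 × 0.959 = 784
Band 4: 1534 × 0.933 = 1431
Band 5: 681 × 0.965 + 2791 × 0.422 = 657 + 1178 = 1835
Population now: 0–19=155, 20–39=292, 40–59=784, 60–79=1431, 80+=1835
Total after period 2: 155 + 292 + 784 + 1431 + 1835 = 4497

4497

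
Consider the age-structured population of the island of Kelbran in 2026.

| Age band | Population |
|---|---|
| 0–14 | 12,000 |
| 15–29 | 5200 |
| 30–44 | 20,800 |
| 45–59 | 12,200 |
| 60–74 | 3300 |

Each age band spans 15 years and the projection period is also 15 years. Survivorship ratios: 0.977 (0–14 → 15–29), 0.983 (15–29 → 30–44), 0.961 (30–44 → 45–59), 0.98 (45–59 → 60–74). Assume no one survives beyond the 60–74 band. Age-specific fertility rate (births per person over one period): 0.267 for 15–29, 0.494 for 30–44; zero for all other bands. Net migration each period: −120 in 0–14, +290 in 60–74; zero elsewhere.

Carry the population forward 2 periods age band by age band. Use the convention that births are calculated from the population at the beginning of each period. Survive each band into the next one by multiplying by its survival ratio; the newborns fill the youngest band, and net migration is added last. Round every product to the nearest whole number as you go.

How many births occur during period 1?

11663

Let band 1 be 0–14 through band 5 = 60–74.
— Period 1 —
Births: 5200 × 0.267 = 1388, 20800 × 0.494 = 10275 → total 11663
Band 2: 12000 × 0.977 = 11724
Band 3: 5200 × 0.983 = 5112
Band 4: 20800 × 0.961 = 19989
Band 5: 12200 × 0.98 = 11956
Net migration: Band 1 − 120 → 11543; Band 5 + 290 → 12246
Giving 11543 / 11724 / 5112 / 19989 / 12246.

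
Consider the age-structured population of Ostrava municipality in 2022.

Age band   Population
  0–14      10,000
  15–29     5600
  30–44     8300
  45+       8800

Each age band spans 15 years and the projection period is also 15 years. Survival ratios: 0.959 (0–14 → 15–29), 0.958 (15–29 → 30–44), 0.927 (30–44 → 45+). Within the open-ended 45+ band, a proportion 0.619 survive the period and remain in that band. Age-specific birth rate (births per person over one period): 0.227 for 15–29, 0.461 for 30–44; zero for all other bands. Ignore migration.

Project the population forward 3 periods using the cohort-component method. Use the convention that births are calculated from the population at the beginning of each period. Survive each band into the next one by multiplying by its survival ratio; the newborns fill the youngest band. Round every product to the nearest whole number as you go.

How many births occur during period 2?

(Bands numbered youngest = 1 to oldest = 4.)
After projecting period 1:
Births: 5600 × 0.227 = 1271, 8300 × 0.461 = 3826 — total 5097
Band 2: 10000 × 0.959 = 9590
Band 3: 5600 × 0.958 = 5365
Band 4: 8300 × 0.927 + 8800 × 0.619 = 7694 + 5447 = 13141
End of period: [5097, 9590, 5365, 13141]
After projecting period 2:
Births: 9590 × 0.227 = 2177, 5365 × 0.461 = 2473 — total 4650
Band 2: 5097 × 0.959 = 4888
Band 3: 9590 × 0.958 = 9187
Band 4: 5365 × 0.927 + 13141 × 0.619 = 4973 + 8134 = 13107
End of period: [4650, 4888, 9187, 13107]

4650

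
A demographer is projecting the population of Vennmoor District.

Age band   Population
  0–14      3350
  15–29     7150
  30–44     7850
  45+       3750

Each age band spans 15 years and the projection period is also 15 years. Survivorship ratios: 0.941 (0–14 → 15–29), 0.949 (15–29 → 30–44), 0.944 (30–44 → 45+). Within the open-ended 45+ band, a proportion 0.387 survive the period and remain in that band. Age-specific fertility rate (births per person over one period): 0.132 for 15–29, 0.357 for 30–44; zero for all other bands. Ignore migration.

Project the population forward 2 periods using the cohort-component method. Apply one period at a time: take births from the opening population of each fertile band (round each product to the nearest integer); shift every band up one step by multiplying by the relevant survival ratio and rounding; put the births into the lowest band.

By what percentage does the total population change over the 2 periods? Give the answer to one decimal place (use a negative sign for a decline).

Numbering the groups 1..4 from youngest to oldest:
After projecting period 1:
Births: 7150 × 0.132 = 944, 7850 × 0.357 = 2802 → total 3746
Group 2: 3350 × 0.941 = 3152
Group 3: 7150 × 0.949 = 6785
Group 4: 7850 × 0.944 + 3750 × 0.387 = 7410 + 1451 = 8861
Population now: 0–14=3746, 15–29=3152, 30–44=6785, 45+=8861
After projecting period 2:
Births: 3152 × 0.132 = 416, 6785 × 0.357 = 2422 → total 2838
Group 2: 3746 × 0.941 = 3525
Group 3: 3152 × 0.949 = 2991
Group 4: 6785 × 0.944 + 8861 × 0.387 = 6405 + 3429 = 9834
Population now: 0–14=2838, 15–29=3525, 30–44=2991, 45+=9834
Total: 22100 → 19188; change = -2912; percentage change = -13.2%

-13.2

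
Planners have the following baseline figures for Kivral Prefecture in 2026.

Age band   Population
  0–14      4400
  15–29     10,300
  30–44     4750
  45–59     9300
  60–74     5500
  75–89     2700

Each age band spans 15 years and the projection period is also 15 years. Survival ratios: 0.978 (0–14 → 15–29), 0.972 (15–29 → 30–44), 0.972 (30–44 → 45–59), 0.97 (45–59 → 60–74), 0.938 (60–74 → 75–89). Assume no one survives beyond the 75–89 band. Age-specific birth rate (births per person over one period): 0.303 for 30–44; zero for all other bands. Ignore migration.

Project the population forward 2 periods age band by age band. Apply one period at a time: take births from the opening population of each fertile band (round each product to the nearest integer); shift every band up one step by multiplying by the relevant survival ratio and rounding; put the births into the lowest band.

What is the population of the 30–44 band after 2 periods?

Period 1:
Births: 4750 × 0.303 = 1439
15–29: 4400 × 0.978 = 4303
30–44: 10300 × 0.972 = 10012
45–59: 4750 × 0.972 = 4617
60–74: 9300 × 0.97 = 9021
75–89: 5500 × 0.938 = 5159
Giving 1439 / 4303 / 10012 / 4617 / 9021 / 5159.
Period 2:
Births: 10012 × 0.303 = 3034
15–29: 1439 × 0.978 = 1407
30–44: 4303 × 0.972 = 4183
45–59: 10012 × 0.972 = 9732
60–74: 4617 × 0.97 = 4478
75–89: 9021 × 0.938 = 8462
Giving 3034 / 1407 / 4183 / 9732 / 4478 / 8462.

4183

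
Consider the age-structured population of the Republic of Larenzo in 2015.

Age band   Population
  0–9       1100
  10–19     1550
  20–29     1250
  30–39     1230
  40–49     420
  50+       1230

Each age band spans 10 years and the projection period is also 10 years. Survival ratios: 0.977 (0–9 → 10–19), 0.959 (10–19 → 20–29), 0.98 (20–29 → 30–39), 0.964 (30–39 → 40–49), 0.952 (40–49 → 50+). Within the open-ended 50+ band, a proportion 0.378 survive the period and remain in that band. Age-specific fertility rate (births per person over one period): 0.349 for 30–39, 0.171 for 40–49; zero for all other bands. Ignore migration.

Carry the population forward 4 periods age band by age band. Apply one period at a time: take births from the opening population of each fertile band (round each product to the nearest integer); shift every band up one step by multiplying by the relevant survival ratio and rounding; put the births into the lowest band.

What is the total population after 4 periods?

5281

Numbering the groups 1..6 from youngest to oldest:
Period 1.
Births: 1230 × 0.349 = 429 ; 420 × 0.171 = 72 → 501
Group 2: 1100 × 0.977 = 1075
Group 3: 1550 × 0.959 = 1486
Group 4: 1250 × 0.98 = 1225
Group 5: 1230 × 0.964 = 1186
Group 6: 420 × 0.952 + 1230 × 0.378 = 400 + 465 = 865
End of period: [501, 1075, 1486, 1225, 1186, 865]
Period 2.
Births: 1225 × 0.349 = 428 ; 1186 × 0.171 = 203 → 631
Group 2: 501 × 0.977 = 489
Group 3: 1075 × 0.959 = 1031
Group 4: 1486 × 0.98 = 1456
Group 5: 1225 × 0.964 = 1181
Group 6: 1186 × 0.952 + 865 × 0.378 = 1129 + 327 = 1456
End of period: [631, 489, 1031, 1456, 1181, 1456]
Period 3.
Births: 1456 × 0.349 = 508 ; 1181 × 0.171 = 202 → 710
Group 2: 631 × 0.977 = 616
Group 3: 489 × 0.959 = 469
Group 4: 1031 × 0.98 = 1010
Group 5: 1456 × 0.964 = 1404
Group 6: 1181 × 0.952 + 1456 × 0.378 = 1124 + 550 = 1674
End of period: [710, 616, 469, 1010, 1404, 1674]
Period 4.
Births: 1010 × 0.349 = 352 ; 1404 × 0.171 = 240 → 592
Group 2: 710 × 0.977 = 694
Group 3: 616 × 0.959 = 591
Group 4: 469 × 0.98 = 460
Group 5: 1010 × 0.964 = 974
Group 6: 1404 × 0.952 + 1674 × 0.378 = 1337 + 633 = 1970
End of period: [592, 694, 591, 460, 974, 1970]
Total after period 4: 592 + 694 + 591 + 460 + 974 + 1970 = 5281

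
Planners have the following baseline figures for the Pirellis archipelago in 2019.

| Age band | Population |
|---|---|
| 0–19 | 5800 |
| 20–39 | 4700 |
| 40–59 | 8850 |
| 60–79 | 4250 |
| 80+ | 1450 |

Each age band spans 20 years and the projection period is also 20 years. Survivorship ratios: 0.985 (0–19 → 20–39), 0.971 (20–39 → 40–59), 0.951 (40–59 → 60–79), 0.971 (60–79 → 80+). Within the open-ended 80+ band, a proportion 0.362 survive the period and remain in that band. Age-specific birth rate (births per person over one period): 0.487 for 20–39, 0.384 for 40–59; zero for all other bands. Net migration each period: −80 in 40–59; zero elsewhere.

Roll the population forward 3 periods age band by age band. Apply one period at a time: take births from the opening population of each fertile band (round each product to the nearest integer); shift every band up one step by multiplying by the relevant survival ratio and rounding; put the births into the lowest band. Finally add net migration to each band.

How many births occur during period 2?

4504

Period 1:
Births: 4700 × 0.487 = 2289 ; 8850 × 0.384 = 3398 — total 5687
20–39: 5800 × 0.985 = 5713
40–59: 4700 × 0.971 = 4564
60–79: 8850 × 0.951 = 8416
80+: 4250 × 0.971 + 1450 × 0.362 = 4127 + 525 = 4652
Net migration: 40–59 − 80 → 4484
Population now: 0–19=5687, 20–39=5713, 40–59=4484, 60–79=8416, 80+=4652
Period 2:
Births: 5713 × 0.487 = 2782 ; 4484 × 0.384 = 1722 — total 4504
20–39: 5687 × 0.985 = 5602
40–59: 5713 × 0.971 = 5547
60–79: 4484 × 0.951 = 4264
80+: 8416 × 0.971 + 4652 × 0.362 = 8172 + 1684 = 9856
Net migration: 40–59 − 80 → 5467
Population now: 0–19=4504, 20–39=5602, 40–59=5467, 60–79=4264, 80+=9856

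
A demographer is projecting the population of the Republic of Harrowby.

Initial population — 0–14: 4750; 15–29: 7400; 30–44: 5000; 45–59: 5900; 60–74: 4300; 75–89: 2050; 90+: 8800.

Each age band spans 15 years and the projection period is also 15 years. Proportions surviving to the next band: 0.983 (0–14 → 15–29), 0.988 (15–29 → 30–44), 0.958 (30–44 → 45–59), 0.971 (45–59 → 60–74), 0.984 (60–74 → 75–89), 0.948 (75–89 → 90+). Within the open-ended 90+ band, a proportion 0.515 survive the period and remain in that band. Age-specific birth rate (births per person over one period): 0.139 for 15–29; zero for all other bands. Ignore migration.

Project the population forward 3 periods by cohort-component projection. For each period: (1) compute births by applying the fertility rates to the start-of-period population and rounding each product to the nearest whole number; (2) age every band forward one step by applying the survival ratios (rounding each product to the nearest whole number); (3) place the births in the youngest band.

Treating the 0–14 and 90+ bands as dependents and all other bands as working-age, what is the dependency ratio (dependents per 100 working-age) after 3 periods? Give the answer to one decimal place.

53.2

Numbering the bands 1..7 from youngest to oldest:
Period 1:
Births: 7400 * 0.139 = 1029
Band 2: 4750 * 0.983 = 4669
Band 3: 7400 * 0.988 = 7311
Band 4: 5000 * 0.958 = 4790
Band 5: 5900 * 0.971 = 5729
Band 6: 4300 * 0.984 = 4231
Band 7: 2050 * 0.948 + 8800 * 0.515 = 1943 + 4532 = 6475
Giving 1029 / 4669 / 7311 / 4790 / 5729 / 4231 / 6475.
Period 2:
Births: 4669 * 0.139 = 649
Band 2: 1029 * 0.983 = 1012
Band 3: 4669 * 0.988 = 4613
Band 4: 7311 * 0.958 = 7004
Band 5: 4790 * 0.971 = 4651
Band 6: 5729 * 0.984 = 5637
Band 7: 4231 * 0.948 + 6475 * 0.515 = 4011 + 3335 = 7346
Giving 649 / 1012 / 4613 / 7004 / 4651 / 5637 / 7346.
Period 3:
Births: 1012 * 0.139 = 141
Band 2: 649 * 0.983 = 638
Band 3: 1012 * 0.988 = 1000
Band 4: 4613 * 0.958 = 4419
Band 5: 7004 * 0.971 = 6801
Band 6: 4651 * 0.984 = 4577
Band 7: 5637 * 0.948 + 7346 * 0.515 = 5344 + 3783 = 9127
Giving 141 / 638 / 1000 / 4419 / 6801 / 4577 / 9127.
Dependents (band 0–14 + band 90+) = 141 + 9127 = 9268; working-age = 17435; ratio = 9268/17435 × 100 = 53.2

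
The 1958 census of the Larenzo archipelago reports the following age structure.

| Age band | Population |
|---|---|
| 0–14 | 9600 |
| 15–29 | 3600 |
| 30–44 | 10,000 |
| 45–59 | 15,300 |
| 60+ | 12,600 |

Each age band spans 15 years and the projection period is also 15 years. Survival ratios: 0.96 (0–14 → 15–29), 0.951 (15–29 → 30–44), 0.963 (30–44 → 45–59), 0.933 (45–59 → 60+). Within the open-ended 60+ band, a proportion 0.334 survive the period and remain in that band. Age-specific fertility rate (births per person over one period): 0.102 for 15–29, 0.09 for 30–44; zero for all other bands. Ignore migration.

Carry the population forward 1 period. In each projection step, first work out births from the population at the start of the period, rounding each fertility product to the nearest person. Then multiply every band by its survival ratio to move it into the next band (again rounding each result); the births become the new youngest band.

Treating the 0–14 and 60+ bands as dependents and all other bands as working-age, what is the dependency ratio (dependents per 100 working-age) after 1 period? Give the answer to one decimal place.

88.7

Period 1:
Births: 3600 × 0.102 = 367, 10000 × 0.09 = 900 — total 1267
15–29: 9600 × 0.96 = 9216
30–44: 3600 × 0.951 = 3424
45–59: 10000 × 0.963 = 9630
60+: 15300 × 0.933 + 12600 × 0.334 = 14275 + 4208 = 18483
Giving 1267 / 9216 / 3424 / 9630 / 18483.
Dependents (band 0–14 + band 60+) = 1267 + 18483 = 19750; working-age = 22270; ratio = 19750/22270 × 100 = 88.7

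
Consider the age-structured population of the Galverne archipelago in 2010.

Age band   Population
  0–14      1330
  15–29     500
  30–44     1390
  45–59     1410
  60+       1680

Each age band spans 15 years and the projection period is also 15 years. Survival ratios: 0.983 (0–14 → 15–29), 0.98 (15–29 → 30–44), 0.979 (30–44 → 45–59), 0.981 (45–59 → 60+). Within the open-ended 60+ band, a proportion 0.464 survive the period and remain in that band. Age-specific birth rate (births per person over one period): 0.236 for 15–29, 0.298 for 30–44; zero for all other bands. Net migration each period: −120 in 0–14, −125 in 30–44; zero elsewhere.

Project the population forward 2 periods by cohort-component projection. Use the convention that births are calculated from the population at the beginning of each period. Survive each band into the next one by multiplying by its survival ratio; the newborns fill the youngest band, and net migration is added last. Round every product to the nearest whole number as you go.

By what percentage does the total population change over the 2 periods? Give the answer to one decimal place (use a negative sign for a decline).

-27.8

Numbering the groups 1..5 from youngest to oldest:
After projecting period 1:
Births: 500 * 0.236 = 118  |  1390 * 0.298 = 414 → 532
Group 2: 1330 * 0.983 = 1307
Group 3: 500 * 0.98 = 490
Group 4: 1390 * 0.979 = 1361
Group 5: 1410 * 0.981 + 1680 * 0.464 = 1383 + 780 = 2163
Net migration: Group 1 − 120 → 412; Group 3 − 125 → 365
Population now: 0–14=412, 15–29=1307, 30–44=365, 45–59=1361, 60+=2163
After projecting period 2:
Births: 1307 * 0.236 = 308  |  365 * 0.298 = 109 → 417
Group 2: 412 * 0.983 = 405
Group 3: 1307 * 0.98 = 1281
Group 4: 365 * 0.979 = 357
Group 5: 1361 * 0.981 + 2163 * 0.464 = 1335 + 1004 = 2339
Net migration: Group 1 − 120 → 297; Group 3 − 125 → 1156
Population now: 0–14=297, 15–29=405, 30–44=1156, 45–59=357, 60+=2339
Total: 6310 → 4554; change = -1756; percentage change = -27.8%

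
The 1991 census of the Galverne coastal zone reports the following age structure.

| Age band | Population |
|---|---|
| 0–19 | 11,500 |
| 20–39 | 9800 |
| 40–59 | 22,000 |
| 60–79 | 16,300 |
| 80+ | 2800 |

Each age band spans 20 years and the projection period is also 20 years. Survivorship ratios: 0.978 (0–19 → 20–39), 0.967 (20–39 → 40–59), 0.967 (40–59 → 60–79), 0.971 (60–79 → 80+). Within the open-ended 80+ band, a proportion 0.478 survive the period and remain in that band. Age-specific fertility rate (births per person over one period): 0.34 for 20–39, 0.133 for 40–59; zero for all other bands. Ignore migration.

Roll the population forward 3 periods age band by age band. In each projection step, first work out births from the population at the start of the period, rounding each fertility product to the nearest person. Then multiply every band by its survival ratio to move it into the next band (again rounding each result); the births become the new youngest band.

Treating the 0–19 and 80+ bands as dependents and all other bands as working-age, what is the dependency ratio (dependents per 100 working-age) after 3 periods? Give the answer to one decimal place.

Call the groups 1 to 5, youngest first.
Period 1:
Births: 9800 × 0.34 = 3332  |  22000 × 0.133 = 2926 ⇒ total 6258
Group 2: 11500 × 0.978 = 11247
Group 3: 9800 × 0.967 = 9477
Group 4: 22000 × 0.967 = 21274
Group 5: 16300 × 0.971 + 2800 × 0.478 = 15827 + 1338 = 17165
→ [6258, 11247, 9477, 21274, 17165]
Period 2:
Births: 11247 × 0.34 = 3824  |  9477 × 0.133 = 1260 ⇒ total 5084
Group 2: 6258 × 0.978 = 6120
Group 3: 11247 × 0.967 = 10876
Group 4: 9477 × 0.967 = 9164
Group 5: 21274 × 0.971 + 17165 × 0.478 = 20657 + 8205 = 28862
→ [5084, 6120, 10876, 9164, 28862]
Period 3:
Births: 6120 × 0.34 = 2081  |  10876 × 0.133 = 1447 ⇒ total 3528
Group 2: 5084 × 0.978 = 4972
Group 3: 6120 × 0.967 = 5918
Group 4: 10876 × 0.967 = 10517
Group 5: 9164 × 0.971 + 28862 × 0.478 = 8898 + 13796 = 22694
→ [3528, 4972, 5918, 10517, 22694]
Dependents (band 0–19 + band 80+) = 3528 + 22694 = 26222; working-age = 21407; ratio = 26222/21407 × 100 = 122.5

122.5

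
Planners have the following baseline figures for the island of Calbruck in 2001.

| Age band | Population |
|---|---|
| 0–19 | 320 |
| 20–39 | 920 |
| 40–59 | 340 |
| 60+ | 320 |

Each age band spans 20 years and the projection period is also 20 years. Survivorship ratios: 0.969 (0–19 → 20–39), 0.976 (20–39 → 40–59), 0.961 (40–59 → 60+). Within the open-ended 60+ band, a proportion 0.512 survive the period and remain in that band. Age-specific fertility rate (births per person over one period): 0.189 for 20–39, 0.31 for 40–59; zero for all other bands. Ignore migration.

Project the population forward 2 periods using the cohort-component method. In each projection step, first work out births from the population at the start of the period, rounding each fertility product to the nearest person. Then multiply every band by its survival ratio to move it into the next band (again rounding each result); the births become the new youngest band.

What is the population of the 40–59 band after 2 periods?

[period 1]
Births: 920 * 0.189 = 174  |  340 * 0.31 = 105 — total 279
20–39: 320 * 0.969 = 310
40–59: 920 * 0.976 = 898
60+: 340 * 0.961 + 320 * 0.512 = 327 + 164 = 491
Giving 279 / 310 / 898 / 491.
[period 2]
Births: 310 * 0.189 = 59  |  898 * 0.31 = 278 — total 337
20–39: 279 * 0.969 = 270
40–59: 310 * 0.976 = 303
60+: 898 * 0.961 + 491 * 0.512 = 863 + 251 = 1114
Giving 337 / 270 / 303 / 1114.

303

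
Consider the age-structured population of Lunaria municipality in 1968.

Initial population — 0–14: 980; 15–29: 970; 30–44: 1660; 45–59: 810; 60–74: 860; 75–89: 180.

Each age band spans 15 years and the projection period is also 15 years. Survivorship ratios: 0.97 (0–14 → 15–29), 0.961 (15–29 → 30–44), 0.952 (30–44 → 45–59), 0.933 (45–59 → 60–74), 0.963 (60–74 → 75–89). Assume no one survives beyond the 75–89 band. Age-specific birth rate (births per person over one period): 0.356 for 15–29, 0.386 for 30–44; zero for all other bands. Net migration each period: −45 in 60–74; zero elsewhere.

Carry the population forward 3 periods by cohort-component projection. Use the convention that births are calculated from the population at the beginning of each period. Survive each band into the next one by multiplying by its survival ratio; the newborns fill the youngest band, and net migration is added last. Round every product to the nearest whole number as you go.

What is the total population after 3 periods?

(Groups numbered youngest = 1 to oldest = 6.)
Period 1:
Births: 970 × 0.356 = 345  |  1660 × 0.386 = 641 — total 986
Group 2: 980 × 0.97 = 951
Group 3: 970 × 0.961 = 932
Group 4: 1660 × 0.952 = 1580
Group 5: 810 × 0.933 = 756
Group 6: 860 × 0.963 = 828
Net migration: Group 5 − 45 → 711
End of period: [986, 951, 932, 1580, 711, 828]
Period 2:
Births: 951 × 0.356 = 339  |  932 × 0.386 = 360 — total 699
Group 2: 986 × 0.97 = 956
Group 3: 951 × 0.961 = 914
Group 4: 932 × 0.952 = 887
Group 5: 1580 × 0.933 = 1474
Group 6: 711 × 0.963 = 685
Net migration: Group 5 − 45 → 1429
End of period: [699, 956, 914, 887, 1429, 685]
Period 3:
Births: 956 × 0.356 = 340  |  914 × 0.386 = 353 — total 693
Group 2: 699 × 0.97 = 678
Group 3: 956 × 0.961 = 919
Group 4: 914 × 0.952 = 870
Group 5: 887 × 0.933 = 828
Group 6: 1429 × 0.963 = 1376
Net migration: Group 5 − 45 → 783
End of period: [693, 678, 919, 870, 783, 1376]
Total after period 3: 693 + 678 + 919 + 870 + 783 + 1376 = 5319

5319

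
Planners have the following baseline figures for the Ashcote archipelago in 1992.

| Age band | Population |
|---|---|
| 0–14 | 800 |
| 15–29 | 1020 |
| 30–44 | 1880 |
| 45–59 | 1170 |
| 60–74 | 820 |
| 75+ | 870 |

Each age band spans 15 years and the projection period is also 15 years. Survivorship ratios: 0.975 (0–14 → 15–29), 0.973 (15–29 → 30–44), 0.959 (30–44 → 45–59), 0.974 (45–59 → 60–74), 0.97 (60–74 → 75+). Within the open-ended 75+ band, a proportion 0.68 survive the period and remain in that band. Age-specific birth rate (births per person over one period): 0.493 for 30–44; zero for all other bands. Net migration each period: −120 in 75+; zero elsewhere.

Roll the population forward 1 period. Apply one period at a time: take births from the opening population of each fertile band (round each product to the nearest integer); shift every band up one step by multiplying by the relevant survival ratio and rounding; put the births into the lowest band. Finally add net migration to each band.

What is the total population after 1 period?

6909

Call the groups 1 to 6, youngest first.
[period 1]
Births: 1880 * 0.493 = 927
Group 2: 800 * 0.975 = 780
Group 3: 1020 * 0.973 = 992
Group 4: 1880 * 0.959 = 1803
Group 5: 1170 * 0.974 = 1140
Group 6: 820 * 0.97 + 870 * 0.68 = 795 + 592 = 1387
Net migration: Group 6 − 120 → 1267
Giving 927 / 780 / 992 / 1803 / 1140 / 1267.
Total after period 1: 927 + 780 + 992 + 1803 + 1140 + 1267 = 6909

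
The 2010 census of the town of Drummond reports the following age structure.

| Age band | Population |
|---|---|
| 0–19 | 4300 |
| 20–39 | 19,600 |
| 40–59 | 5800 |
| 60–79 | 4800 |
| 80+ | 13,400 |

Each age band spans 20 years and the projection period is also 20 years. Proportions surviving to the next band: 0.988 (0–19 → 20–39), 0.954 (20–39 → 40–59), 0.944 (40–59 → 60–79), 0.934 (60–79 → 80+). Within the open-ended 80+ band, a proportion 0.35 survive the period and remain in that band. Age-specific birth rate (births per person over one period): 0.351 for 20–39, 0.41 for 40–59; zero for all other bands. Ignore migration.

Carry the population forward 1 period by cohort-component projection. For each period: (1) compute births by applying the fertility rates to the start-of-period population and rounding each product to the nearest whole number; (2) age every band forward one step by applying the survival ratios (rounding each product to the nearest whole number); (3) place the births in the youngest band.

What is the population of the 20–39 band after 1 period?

4248

After projecting period 1:
Births: 19600 × 0.351 = 6880, 5800 × 0.41 = 2378 ⇒ total 9258
20–39: 4300 × 0.988 = 4248
40–59: 19600 × 0.954 = 18698
60–79: 5800 × 0.944 = 5475
80+: 4800 × 0.934 + 13400 × 0.35 = 4483 + 4690 = 9173
Giving 9258 / 4248 / 18698 / 5475 / 9173.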